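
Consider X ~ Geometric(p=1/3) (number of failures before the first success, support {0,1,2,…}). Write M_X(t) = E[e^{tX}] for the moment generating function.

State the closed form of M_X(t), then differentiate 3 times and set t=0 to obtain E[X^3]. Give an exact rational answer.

M_X(t) = 1/(3*(1 - 2*e^(t)/3))
M^(3)(t) = (8*e^(3*t) + 48*e^(2*t) + 18*e^(t))/(16*e^(4*t) - 96*e^(3*t) + 216*e^(2*t) - 216*e^(t) + 81)

E[X^3] = M^(3)(0) = 74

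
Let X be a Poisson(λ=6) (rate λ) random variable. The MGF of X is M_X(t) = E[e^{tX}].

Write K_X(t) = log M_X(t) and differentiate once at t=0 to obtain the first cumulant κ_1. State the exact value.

M_X(t) = e^(6*e^(t) - 6)
K_X(t) = log M_X(t) = 6*e^(t) - 6
K^(1)(t) = 6*e^(t)

κ_1 = K^(1)(0) = 6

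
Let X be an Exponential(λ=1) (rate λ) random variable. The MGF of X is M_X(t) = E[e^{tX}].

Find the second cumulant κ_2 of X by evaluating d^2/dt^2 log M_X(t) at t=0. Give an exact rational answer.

κ_2 = K′′(0) = 1

M_X(t) = 1/(1 - t)
K_X(t) = log M_X(t) = -log(1 - t)
K′(t) = -1/(t - 1)
K′′(t) = 1/(t^2 - 2*t + 1)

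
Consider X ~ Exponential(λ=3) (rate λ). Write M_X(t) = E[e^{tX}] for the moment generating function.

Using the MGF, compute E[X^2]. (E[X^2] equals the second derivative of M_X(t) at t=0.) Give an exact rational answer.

E[X^2] = D^2[M](0) = 2/9

M_X(t) = 3/(3 - t)
D^2[M](t) = -6/(t^3 - 9*t^2 + 27*t - 27)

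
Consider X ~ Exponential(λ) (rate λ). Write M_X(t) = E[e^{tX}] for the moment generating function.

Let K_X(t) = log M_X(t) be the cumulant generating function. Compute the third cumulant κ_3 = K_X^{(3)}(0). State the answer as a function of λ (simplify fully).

M_X(t) = λ/(λ - t)
K_X(t) = log M_X(t) = log(λ) - log(λ - t)
D^3[K](t) = -2/(-λ^3 + 3*λ^2*t - 3*λ*t^2 + t^3)

κ_3 = D^3[K](0) = 2/λ^3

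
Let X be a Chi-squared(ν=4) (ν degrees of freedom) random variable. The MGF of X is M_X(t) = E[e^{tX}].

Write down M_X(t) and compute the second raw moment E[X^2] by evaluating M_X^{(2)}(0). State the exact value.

E[X^2] = d^2M/dt^2 |_{t=0} = 24

M_X(t) = (1 - 2*t)^(-2)
dM/dt = -4/(8*t^3 - 12*t^2 + 6*t - 1)
d^2M/dt^2 = 24/(16*t^4 - 32*t^3 + 24*t^2 - 8*t + 1)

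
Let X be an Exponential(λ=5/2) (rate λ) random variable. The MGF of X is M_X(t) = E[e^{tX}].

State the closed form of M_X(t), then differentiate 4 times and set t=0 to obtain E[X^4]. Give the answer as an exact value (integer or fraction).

E[X^4] = M′′′′(0) = 384/625

M_X(t) = 5/(2*(5/2 - t))
M′(t) = 10/(4*t^2 - 20*t + 25)
M′′(t) = -40/(8*t^3 - 60*t^2 + 150*t - 125)
M′′′(t) = 240/(16*t^4 - 160*t^3 + 600*t^2 - 1000*t + 625)
M′′′′(t) = -1920/(32*t^5 - 400*t^4 + 2000*t^3 - 5000*t^2 + 6250*t - 3125)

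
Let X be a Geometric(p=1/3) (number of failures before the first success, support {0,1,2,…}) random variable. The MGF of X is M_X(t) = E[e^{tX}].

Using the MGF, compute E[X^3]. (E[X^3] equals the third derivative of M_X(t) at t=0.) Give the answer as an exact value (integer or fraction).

M_X(t) = 1/(3*(1 - 2*e^(t)/3))
dM/dt = 2*e^(t)/(4*e^(2*t) - 12*e^(t) + 9)
d^2M/dt^2 = (-4*e^(2*t) - 6*e^(t))/(8*e^(3*t) - 36*e^(2*t) + 54*e^(t) - 27)
d^3M/dt^3 = (8*e^(3*t) + 48*e^(2*t) + 18*e^(t))/(16*e^(4*t) - 96*e^(3*t) + 216*e^(2*t) - 216*e^(t) + 81)

E[X^3] = d^3M/dt^3 |_{t=0} = 74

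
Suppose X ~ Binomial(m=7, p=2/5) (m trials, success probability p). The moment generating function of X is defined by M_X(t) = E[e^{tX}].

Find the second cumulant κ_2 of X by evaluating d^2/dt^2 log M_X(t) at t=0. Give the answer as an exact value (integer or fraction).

M_X(t) = (2*e^(t)/5 + 3/5)^7
K_X(t) = log M_X(t) = 7*log(2*e^(t)/5 + 3/5)
D^2[K](t) = 42*e^(t)/(4*e^(2*t) + 12*e^(t) + 9)

κ_2 = D^2[K](0) = 42/25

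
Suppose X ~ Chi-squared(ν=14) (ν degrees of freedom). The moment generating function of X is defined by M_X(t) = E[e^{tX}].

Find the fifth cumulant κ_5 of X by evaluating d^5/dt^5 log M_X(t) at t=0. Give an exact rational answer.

κ_5 = K^(5)(0) = 5376

M_X(t) = (1 - 2*t)^(-7)
K_X(t) = log M_X(t) = -7*log(1 - 2*t)
K^(5)(t) = -5376/(32*t^5 - 80*t^4 + 80*t^3 - 40*t^2 + 10*t - 1)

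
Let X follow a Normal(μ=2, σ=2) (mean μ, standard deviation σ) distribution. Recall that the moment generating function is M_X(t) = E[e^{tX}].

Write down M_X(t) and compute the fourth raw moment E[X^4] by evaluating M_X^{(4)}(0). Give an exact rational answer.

E[X^4] = M′′′′(0) = 160

M_X(t) = e^(2*t^2 + 2*t)
M′(t) = 4*t*e^(2*t)*e^(2*t^2) + 2*e^(2*t)*e^(2*t^2)
M′′(t) = 16*t^2*e^(2*t)*e^(2*t^2) + 16*t*e^(2*t)*e^(2*t^2) + 8*e^(2*t)*e^(2*t^2)
M′′′(t) = 64*t^3*e^(2*t)*e^(2*t^2) + 96*t^2*e^(2*t)*e^(2*t^2) + 96*t*e^(2*t)*e^(2*t^2) + 32*e^(2*t)*e^(2*t^2)
M′′′′(t) = 256*t^4*e^(2*t)*e^(2*t^2) + 512*t^3*e^(2*t)*e^(2*t^2) + 768*t^2*e^(2*t)*e^(2*t^2) + 512*t*e^(2*t)*e^(2*t^2) + 160*e^(2*t)*e^(2*t^2)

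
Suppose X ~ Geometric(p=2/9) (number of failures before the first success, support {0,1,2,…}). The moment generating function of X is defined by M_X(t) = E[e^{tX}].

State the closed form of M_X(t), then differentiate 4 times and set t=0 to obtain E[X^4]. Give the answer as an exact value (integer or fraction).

M_X(t) = 2/(9*(1 - 7*e^(t)/9))
dM/dt = 14*e^(t)/(49*e^(2*t) - 126*e^(t) + 81)
d^2M/dt^2 = (-98*e^(2*t) - 126*e^(t))/(343*e^(3*t) - 1323*e^(2*t) + 1701*e^(t) - 729)
d^3M/dt^3 = (686*e^(3*t) + 3528*e^(2*t) + 1134*e^(t))/(2401*e^(4*t) - 12348*e^(3*t) + 23814*e^(2*t) - 20412*e^(t) + 6561)
d^4M/dt^4 = (-4802*e^(4*t) - 67914*e^(3*t) - 87318*e^(2*t) - 10206*e^(t))/(16807*e^(5*t) - 108045*e^(4*t) + 277830*e^(3*t) - 357210*e^(2*t) + 229635*e^(t) - 59049)

E[X^4] = d^4M/dt^4 |_{t=0} = 5320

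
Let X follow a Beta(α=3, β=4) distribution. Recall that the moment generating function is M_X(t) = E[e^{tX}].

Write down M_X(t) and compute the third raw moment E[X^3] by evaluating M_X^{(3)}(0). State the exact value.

E[X^3] = M^(3)(0) = 5/42

M_X(t) = ₁F₁(3; 7; t)
M^(3)(t) = 5*₁F₁(6; 10; t)/42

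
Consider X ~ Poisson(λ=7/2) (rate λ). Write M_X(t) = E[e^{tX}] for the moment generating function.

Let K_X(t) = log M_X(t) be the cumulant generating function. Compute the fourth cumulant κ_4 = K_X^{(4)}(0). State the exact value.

κ_4 = d^4K/dt^4 |_{t=0} = 7/2

M_X(t) = e^(7*e^(t)/2 - 7/2)
K_X(t) = log M_X(t) = 7*e^(t)/2 - 7/2
dK/dt = 7*e^(t)/2
d^2K/dt^2 = 7*e^(t)/2
d^3K/dt^3 = 7*e^(t)/2
d^4K/dt^4 = 7*e^(t)/2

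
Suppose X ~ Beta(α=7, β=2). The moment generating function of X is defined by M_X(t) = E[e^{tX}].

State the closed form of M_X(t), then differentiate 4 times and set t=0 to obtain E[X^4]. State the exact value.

E[X^4] = D^4[M](0) = 14/33

M_X(t) = ₁F₁(7; 9; t)
D^4[M](t) = 14*₁F₁(11; 13; t)/33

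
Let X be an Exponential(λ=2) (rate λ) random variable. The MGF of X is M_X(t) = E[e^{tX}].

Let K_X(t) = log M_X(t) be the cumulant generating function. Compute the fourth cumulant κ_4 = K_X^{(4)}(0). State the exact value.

κ_4 = D^4[K](0) = 3/8

M_X(t) = 2/(2 - t)
K_X(t) = log M_X(t) = -log(2 - t) + log(2)
D^4[K](t) = 6/(t^4 - 8*t^3 + 24*t^2 - 32*t + 16)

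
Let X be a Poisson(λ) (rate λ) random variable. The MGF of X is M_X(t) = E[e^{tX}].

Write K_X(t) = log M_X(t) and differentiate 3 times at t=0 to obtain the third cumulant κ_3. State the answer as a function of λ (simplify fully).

M_X(t) = e^(λ*(e^(t) - 1))
K_X(t) = log M_X(t) = λ*(e^(t) - 1)
dK/dt = λ*e^(t)
d^2K/dt^2 = λ*e^(t)
d^3K/dt^3 = λ*e^(t)

κ_3 = d^3K/dt^3 |_{t=0} = λ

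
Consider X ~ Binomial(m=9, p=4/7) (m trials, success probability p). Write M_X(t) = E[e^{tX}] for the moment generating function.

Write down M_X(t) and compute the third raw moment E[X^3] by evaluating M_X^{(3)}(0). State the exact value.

M_X(t) = (4*e^(t)/7 + 3/7)^9

E[X^3] = M^(3)(0) = 1188/7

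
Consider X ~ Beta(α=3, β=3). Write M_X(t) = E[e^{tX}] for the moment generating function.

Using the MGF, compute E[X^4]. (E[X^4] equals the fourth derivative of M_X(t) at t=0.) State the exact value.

E[X^4] = D^4[M](0) = 5/42

M_X(t) = ₁F₁(3; 6; t)
D^4[M](t) = 5*₁F₁(7; 10; t)/42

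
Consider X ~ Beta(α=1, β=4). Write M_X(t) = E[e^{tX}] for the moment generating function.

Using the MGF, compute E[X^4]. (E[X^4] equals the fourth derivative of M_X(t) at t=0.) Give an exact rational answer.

M_X(t) = ₁F₁(1; 5; t)
dM/dt = ₁F₁(2; 6; t)/5
d^2M/dt^2 = ₁F₁(3; 7; t)/15
d^3M/dt^3 = ₁F₁(4; 8; t)/35
d^4M/dt^4 = ₁F₁(5; 9; t)/70

E[X^4] = d^4M/dt^4 |_{t=0} = 1/70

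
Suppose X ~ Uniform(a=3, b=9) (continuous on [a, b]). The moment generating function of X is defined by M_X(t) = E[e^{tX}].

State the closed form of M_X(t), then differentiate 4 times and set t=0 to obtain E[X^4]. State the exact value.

E[X^4] = M^(4)(0) = 9801/5

M_X(t) = (e^(9*t) - e^(3*t))/(6*t)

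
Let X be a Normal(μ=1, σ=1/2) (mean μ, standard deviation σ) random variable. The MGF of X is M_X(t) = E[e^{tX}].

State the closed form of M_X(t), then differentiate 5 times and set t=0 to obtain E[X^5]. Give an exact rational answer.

E[X^5] = M^(5)(0) = 71/16

M_X(t) = e^(t^2/8 + t)
M^(5)(t) = t^5*e^(t)*e^(t^2/8)/1024 + 5*t^4*e^(t)*e^(t^2/8)/256 + 25*t^3*e^(t)*e^(t^2/8)/128 + 35*t^2*e^(t)*e^(t^2/8)/32 + 215*t*e^(t)*e^(t^2/8)/64 + 71*e^(t)*e^(t^2/8)/16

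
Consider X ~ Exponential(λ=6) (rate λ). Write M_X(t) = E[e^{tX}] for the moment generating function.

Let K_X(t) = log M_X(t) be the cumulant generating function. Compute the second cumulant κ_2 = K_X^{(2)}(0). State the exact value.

κ_2 = K^(2)(0) = 1/36

M_X(t) = 6/(6 - t)
K_X(t) = log M_X(t) = -log(6 - t) + log(6)
K^(2)(t) = 1/(t^2 - 12*t + 36)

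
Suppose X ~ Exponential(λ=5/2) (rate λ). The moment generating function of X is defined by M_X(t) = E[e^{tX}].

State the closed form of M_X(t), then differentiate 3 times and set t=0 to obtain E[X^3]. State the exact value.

E[X^3] = M^(3)(0) = 48/125

M_X(t) = 5/(2*(5/2 - t))
M^(3)(t) = 240/(16*t^4 - 160*t^3 + 600*t^2 - 1000*t + 625)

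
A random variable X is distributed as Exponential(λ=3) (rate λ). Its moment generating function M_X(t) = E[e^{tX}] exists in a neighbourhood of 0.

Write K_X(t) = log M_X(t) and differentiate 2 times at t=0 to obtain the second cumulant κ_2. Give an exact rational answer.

κ_2 = D^2[K](0) = 1/9

M_X(t) = 3/(3 - t)
K_X(t) = log M_X(t) = -log(3 - t) + log(3)
D^2[K](t) = 1/(t^2 - 6*t + 9)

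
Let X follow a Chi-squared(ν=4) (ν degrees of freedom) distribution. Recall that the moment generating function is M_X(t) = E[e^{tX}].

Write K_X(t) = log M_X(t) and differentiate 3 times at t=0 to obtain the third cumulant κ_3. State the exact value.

M_X(t) = (1 - 2*t)^(-2)
K_X(t) = log M_X(t) = -2*log(1 - 2*t)
K^(3)(t) = -32/(8*t^3 - 12*t^2 + 6*t - 1)

κ_3 = K^(3)(0) = 32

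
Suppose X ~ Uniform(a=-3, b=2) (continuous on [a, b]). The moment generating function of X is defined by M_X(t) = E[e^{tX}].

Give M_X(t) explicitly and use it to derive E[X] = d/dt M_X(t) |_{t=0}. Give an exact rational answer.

M_X(t) = (e^(2*t) - e^(-3*t))/(5*t)
M^(1)(t) = (2*t*e^(5*t) + 3*t - e^(5*t) + 1)*e^(-3*t)/(5*t^2)

E[X] = M^(1)(0) = -1/2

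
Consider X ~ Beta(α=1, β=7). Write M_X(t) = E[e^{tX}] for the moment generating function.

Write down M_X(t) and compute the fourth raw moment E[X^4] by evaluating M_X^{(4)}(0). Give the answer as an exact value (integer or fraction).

E[X^4] = d^4M/dt^4 |_{t=0} = 1/330

M_X(t) = ₁F₁(1; 8; t)
dM/dt = ₁F₁(2; 9; t)/8
d^2M/dt^2 = ₁F₁(3; 10; t)/36
d^3M/dt^3 = ₁F₁(4; 11; t)/120
d^4M/dt^4 = ₁F₁(5; 12; t)/330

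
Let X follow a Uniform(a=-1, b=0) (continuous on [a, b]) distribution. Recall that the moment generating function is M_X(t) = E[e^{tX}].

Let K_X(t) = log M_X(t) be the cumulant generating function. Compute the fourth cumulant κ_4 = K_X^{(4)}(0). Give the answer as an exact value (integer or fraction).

κ_4 = d^4K/dt^4 |_{t=0} = -1/120

M_X(t) = (1 - e^(-t))/t
K_X(t) = log M_X(t) = -log(t) + log(1 - e^(-t))
dK/dt = (t - e^(t) + 1)/(t*e^(t) - t)
d^2K/dt^2 = (-t^2*e^(t) + e^(2*t) - 2*e^(t) + 1)/(t^2*e^(2*t) - 2*t^2*e^(t) + t^2)
d^3K/dt^3 = (t^3*e^(2*t) + t^3*e^(t) - 2*e^(3*t) + 6*e^(2*t) - 6*e^(t) + 2)/(t^3*e^(3*t) - 3*t^3*e^(2*t) + 3*t^3*e^(t) - t^3)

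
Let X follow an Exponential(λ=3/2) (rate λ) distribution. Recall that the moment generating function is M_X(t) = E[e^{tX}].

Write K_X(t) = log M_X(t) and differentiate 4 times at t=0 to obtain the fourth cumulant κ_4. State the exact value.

M_X(t) = 3/(2*(3/2 - t))
K_X(t) = log M_X(t) = -log(3/2 - t) - log(2) + log(3)
K^(4)(t) = 96/(16*t^4 - 96*t^3 + 216*t^2 - 216*t + 81)

κ_4 = K^(4)(0) = 32/27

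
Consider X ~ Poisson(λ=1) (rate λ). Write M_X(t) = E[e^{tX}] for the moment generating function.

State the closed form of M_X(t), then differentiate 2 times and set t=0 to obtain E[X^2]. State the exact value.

E[X^2] = D^2[M](0) = 2

M_X(t) = e^(e^(t) - 1)
D^2[M](t) = (e^(2*t)*e^(e^(t)) + e^(t)*e^(e^(t)))*e^(-1)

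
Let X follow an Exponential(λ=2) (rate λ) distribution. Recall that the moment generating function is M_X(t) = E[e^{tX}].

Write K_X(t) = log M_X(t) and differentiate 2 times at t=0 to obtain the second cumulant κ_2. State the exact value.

κ_2 = d^2K/dt^2 |_{t=0} = 1/4

M_X(t) = 2/(2 - t)
K_X(t) = log M_X(t) = -log(2 - t) + log(2)
dK/dt = -1/(t - 2)
d^2K/dt^2 = 1/(t^2 - 4*t + 4)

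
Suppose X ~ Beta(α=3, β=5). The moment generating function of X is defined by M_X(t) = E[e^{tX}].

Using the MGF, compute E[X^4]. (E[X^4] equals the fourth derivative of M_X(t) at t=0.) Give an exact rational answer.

M_X(t) = ₁F₁(3; 8; t)
D^4[M](t) = ₁F₁(7; 12; t)/22

E[X^4] = D^4[M](0) = 1/22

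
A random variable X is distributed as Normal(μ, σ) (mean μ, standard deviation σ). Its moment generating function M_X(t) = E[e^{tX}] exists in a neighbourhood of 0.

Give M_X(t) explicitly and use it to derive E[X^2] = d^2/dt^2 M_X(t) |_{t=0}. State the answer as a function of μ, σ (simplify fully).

E[X^2] = M′′(0) = μ^2 + σ^2

M_X(t) = e^(μ*t + σ^2*t^2/2)
M′(t) = μ*e^(μ*t)*e^(σ^2*t^2/2) + σ^2*t*e^(μ*t)*e^(σ^2*t^2/2)
M′′(t) = μ^2*e^(μ*t)*e^(σ^2*t^2/2) + 2*μ*σ^2*t*e^(μ*t)*e^(σ^2*t^2/2) + σ^4*t^2*e^(μ*t)*e^(σ^2*t^2/2) + σ^2*e^(μ*t)*e^(σ^2*t^2/2)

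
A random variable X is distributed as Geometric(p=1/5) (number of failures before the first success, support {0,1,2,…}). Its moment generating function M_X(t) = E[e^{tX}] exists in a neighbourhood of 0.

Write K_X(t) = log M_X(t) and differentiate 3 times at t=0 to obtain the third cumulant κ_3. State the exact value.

κ_3 = d^3K/dt^3 |_{t=0} = 180

M_X(t) = 1/(5*(1 - 4*e^(t)/5))
K_X(t) = log M_X(t) = -log(1 - 4*e^(t)/5) - log(5)
dK/dt = -4*e^(t)/(4*e^(t) - 5)
d^2K/dt^2 = 20*e^(t)/(16*e^(2*t) - 40*e^(t) + 25)
d^3K/dt^3 = (-80*e^(2*t) - 100*e^(t))/(64*e^(3*t) - 240*e^(2*t) + 300*e^(t) - 125)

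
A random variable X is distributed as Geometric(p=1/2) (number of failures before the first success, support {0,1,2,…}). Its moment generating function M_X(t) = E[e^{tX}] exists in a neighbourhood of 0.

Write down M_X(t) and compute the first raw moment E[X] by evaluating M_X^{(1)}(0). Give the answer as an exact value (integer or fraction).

E[X] = D[M](0) = 1

M_X(t) = 1/(2*(1 - e^(t)/2))
D[M](t) = e^(t)/(e^(2*t) - 4*e^(t) + 4)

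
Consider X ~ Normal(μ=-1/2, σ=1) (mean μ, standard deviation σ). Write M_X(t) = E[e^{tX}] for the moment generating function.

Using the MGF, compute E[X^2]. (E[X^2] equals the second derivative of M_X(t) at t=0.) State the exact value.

E[X^2] = M′′(0) = 5/4

M_X(t) = e^(t^2/2 - t/2)
M′(t) = t*e^(-t/2)*e^(t^2/2) - e^(-t/2)*e^(t^2/2)/2
M′′(t) = (4*t^2*e^(t^2/2) - 4*t*e^(t^2/2) + 5*e^(t^2/2))*e^(-t/2)/4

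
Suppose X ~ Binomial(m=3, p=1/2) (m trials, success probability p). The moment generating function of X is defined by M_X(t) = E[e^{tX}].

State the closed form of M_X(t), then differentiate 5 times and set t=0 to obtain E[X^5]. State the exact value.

M_X(t) = (e^(t)/2 + 1/2)^3
M^(5)(t) = 243*e^(3*t)/8 + 12*e^(2*t) + 3*e^(t)/8

E[X^5] = M^(5)(0) = 171/4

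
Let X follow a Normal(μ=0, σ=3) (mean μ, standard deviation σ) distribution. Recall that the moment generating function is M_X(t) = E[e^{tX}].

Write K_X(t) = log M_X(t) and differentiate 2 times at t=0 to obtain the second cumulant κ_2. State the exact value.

κ_2 = K′′(0) = 9

M_X(t) = e^(9*t^2/2)
K_X(t) = log M_X(t) = 9*t^2/2
K′(t) = 9*t
K′′(t) = 9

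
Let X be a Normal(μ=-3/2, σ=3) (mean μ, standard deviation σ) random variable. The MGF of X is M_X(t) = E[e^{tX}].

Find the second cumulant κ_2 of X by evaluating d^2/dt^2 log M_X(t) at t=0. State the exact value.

κ_2 = D^2[K](0) = 9

M_X(t) = e^(9*t^2/2 - 3*t/2)
K_X(t) = log M_X(t) = 9*t^2/2 - 3*t/2
D^2[K](t) = 9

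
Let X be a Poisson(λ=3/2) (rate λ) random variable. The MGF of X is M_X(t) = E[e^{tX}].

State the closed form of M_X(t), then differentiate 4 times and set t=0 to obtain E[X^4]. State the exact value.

M_X(t) = e^(3*e^(t)/2 - 3/2)
M^(4)(t) = (81*e^(4*t)*e^(3*e^(t)/2) + 324*e^(3*t)*e^(3*e^(t)/2) + 252*e^(2*t)*e^(3*e^(t)/2) + 24*e^(t)*e^(3*e^(t)/2))*e^(-3/2)/16

E[X^4] = M^(4)(0) = 681/16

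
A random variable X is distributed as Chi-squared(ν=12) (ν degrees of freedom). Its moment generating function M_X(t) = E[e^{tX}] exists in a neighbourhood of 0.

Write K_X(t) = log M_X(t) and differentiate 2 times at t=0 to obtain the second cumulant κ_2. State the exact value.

κ_2 = K^(2)(0) = 24

M_X(t) = (1 - 2*t)^(-6)
K_X(t) = log M_X(t) = -6*log(1 - 2*t)
K^(2)(t) = 24/(4*t^2 - 4*t + 1)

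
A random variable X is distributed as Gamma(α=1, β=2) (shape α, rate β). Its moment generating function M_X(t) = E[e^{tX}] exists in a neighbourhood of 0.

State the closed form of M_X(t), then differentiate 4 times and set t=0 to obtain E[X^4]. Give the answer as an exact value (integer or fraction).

M_X(t) = 2/(2 - t)
D^4[M](t) = -48/(t^5 - 10*t^4 + 40*t^3 - 80*t^2 + 80*t - 32)

E[X^4] = D^4[M](0) = 3/2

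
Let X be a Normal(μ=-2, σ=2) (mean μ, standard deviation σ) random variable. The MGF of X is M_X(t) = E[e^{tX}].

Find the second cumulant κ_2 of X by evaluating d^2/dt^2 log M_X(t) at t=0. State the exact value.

M_X(t) = e^(2*t^2 - 2*t)
K_X(t) = log M_X(t) = 2*t^2 - 2*t
K′(t) = 4*t - 2
K′′(t) = 4

κ_2 = K′′(0) = 4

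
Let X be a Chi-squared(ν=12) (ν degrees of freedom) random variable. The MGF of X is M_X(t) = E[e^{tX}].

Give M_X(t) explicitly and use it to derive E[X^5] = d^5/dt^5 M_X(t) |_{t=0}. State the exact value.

M_X(t) = (1 - 2*t)^(-6)
M^(5)(t) = -967680/(2048*t^11 - 11264*t^10 + 28160*t^9 - 42240*t^8 + 42240*t^7 - 29568*t^6 + 14784*t^5 - 5280*t^4 + 1320*t^3 - 220*t^2 + 22*t - 1)

E[X^5] = M^(5)(0) = 967680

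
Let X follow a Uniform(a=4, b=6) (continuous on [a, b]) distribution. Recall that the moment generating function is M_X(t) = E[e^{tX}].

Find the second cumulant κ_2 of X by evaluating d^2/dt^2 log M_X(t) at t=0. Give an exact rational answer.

κ_2 = K′′(0) = 1/3

M_X(t) = (e^(6*t) - e^(4*t))/(2*t)
K_X(t) = log M_X(t) = -log(t) + log(e^(6*t) - e^(4*t)) - log(2)
K′(t) = (6*t*e^(2*t) - 4*t - e^(2*t) + 1)/(t*e^(2*t) - t)
K′′(t) = (-4*t^2*e^(2*t) + e^(4*t) - 2*e^(2*t) + 1)/(t^2*e^(4*t) - 2*t^2*e^(2*t) + t^2)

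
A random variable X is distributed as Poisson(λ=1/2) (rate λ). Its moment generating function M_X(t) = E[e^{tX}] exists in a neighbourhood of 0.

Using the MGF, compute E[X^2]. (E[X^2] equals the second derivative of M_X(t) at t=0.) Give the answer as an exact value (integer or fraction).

M_X(t) = e^(e^(t)/2 - 1/2)
D^2[M](t) = (e^(2*t)*e^(e^(t)/2) + 2*e^(t)*e^(e^(t)/2))*e^(-1/2)/4

E[X^2] = D^2[M](0) = 3/4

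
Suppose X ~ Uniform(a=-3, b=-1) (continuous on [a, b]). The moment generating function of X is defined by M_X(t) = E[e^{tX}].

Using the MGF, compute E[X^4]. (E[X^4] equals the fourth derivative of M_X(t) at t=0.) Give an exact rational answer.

E[X^4] = M′′′′(0) = 121/5

M_X(t) = (e^(-t) - e^(-3*t))/(2*t)
M′(t) = (-t*e^(2*t) + 3*t - e^(2*t) + 1)*e^(-3*t)/(2*t^2)
M′′(t) = (t^2*e^(2*t) - 9*t^2 + 2*t*e^(2*t) - 6*t + 2*e^(2*t) - 2)*e^(-3*t)/(2*t^3)
M′′′(t) = (-t^3*e^(2*t) + 27*t^3 - 3*t^2*e^(2*t) + 27*t^2 - 6*t*e^(2*t) + 18*t - 6*e^(2*t) + 6)*e^(-3*t)/(2*t^4)
M′′′′(t) = (t^4*e^(2*t) - 81*t^4 + 4*t^3*e^(2*t) - 108*t^3 + 12*t^2*e^(2*t) - 108*t^2 + 24*t*e^(2*t) - 72*t + 24*e^(2*t) - 24)*e^(-3*t)/(2*t^5)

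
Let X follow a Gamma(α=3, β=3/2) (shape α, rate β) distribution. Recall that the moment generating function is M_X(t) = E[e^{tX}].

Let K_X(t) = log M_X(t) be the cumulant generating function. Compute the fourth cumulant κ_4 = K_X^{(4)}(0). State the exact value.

M_X(t) = 27/(8*(3/2 - t)^3)
K_X(t) = log M_X(t) = -3*log(3/2 - t) - 3*log(2) + 3*log(3)
D^4[K](t) = 288/(16*t^4 - 96*t^3 + 216*t^2 - 216*t + 81)

κ_4 = D^4[K](0) = 32/9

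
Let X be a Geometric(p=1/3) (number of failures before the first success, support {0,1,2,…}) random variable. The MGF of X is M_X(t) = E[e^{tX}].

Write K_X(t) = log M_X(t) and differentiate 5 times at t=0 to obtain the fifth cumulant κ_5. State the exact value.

M_X(t) = 1/(3*(1 - 2*e^(t)/3))
K_X(t) = log M_X(t) = -log(1 - 2*e^(t)/3) - log(3)
K′(t) = -2*e^(t)/(2*e^(t) - 3)
K′′(t) = 6*e^(t)/(4*e^(2*t) - 12*e^(t) + 9)
K′′′(t) = (-12*e^(2*t) - 18*e^(t))/(8*e^(3*t) - 36*e^(2*t) + 54*e^(t) - 27)
K′′′′(t) = (24*e^(3*t) + 144*e^(2*t) + 54*e^(t))/(16*e^(4*t) - 96*e^(3*t) + 216*e^(2*t) - 216*e^(t) + 81)
K′′′′′(t) = (-48*e^(4*t) - 792*e^(3*t) - 1188*e^(2*t) - 162*e^(t))/(32*e^(5*t) - 240*e^(4*t) + 720*e^(3*t) - 1080*e^(2*t) + 810*e^(t) - 243)

κ_5 = K′′′′′(0) = 2190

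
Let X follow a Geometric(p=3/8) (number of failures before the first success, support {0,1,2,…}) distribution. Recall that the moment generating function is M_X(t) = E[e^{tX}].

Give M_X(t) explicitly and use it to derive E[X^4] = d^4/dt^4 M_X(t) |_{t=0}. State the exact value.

E[X^4] = M^(4)(0) = 10595/27

M_X(t) = 3/(8*(1 - 5*e^(t)/8))
M^(4)(t) = (-1875*e^(4*t) - 33000*e^(3*t) - 52800*e^(2*t) - 7680*e^(t))/(3125*e^(5*t) - 25000*e^(4*t) + 80000*e^(3*t) - 128000*e^(2*t) + 102400*e^(t) - 32768)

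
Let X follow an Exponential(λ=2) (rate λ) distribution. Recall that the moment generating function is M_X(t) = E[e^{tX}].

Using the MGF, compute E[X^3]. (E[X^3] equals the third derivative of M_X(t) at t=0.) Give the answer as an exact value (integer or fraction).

E[X^3] = D^3[M](0) = 3/4

M_X(t) = 2/(2 - t)
D^3[M](t) = 12/(t^4 - 8*t^3 + 24*t^2 - 32*t + 16)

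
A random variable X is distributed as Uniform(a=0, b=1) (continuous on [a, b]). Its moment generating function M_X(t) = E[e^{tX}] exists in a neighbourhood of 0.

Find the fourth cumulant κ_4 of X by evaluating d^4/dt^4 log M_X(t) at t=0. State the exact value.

M_X(t) = (e^(t) - 1)/t
K_X(t) = log M_X(t) = -log(t) + log(e^(t) - 1)
K′(t) = (t*e^(t) - e^(t) + 1)/(t*e^(t) - t)
K′′(t) = (-t^2*e^(t) + e^(2*t) - 2*e^(t) + 1)/(t^2*e^(2*t) - 2*t^2*e^(t) + t^2)
K′′′(t) = (t^3*e^(2*t) + t^3*e^(t) - 2*e^(3*t) + 6*e^(2*t) - 6*e^(t) + 2)/(t^3*e^(3*t) - 3*t^3*e^(2*t) + 3*t^3*e^(t) - t^3)

κ_4 = K′′′′(0) = -1/120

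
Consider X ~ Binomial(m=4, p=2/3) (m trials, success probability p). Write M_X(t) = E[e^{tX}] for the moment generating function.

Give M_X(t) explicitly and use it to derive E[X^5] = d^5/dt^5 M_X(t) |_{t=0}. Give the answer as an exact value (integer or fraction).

E[X^5] = D^5[M](0) = 8312/27

M_X(t) = (2*e^(t)/3 + 1/3)^4
D^5[M](t) = 16384*e^(4*t)/81 + 96*e^(3*t) + 256*e^(2*t)/27 + 8*e^(t)/81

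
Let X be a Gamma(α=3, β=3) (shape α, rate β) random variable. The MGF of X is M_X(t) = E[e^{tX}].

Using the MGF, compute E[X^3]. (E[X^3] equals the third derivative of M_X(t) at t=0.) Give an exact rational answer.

E[X^3] = M′′′(0) = 20/9

M_X(t) = 27/(3 - t)^3
M′(t) = 81/(t^4 - 12*t^3 + 54*t^2 - 108*t + 81)
M′′(t) = -324/(t^5 - 15*t^4 + 90*t^3 - 270*t^2 + 405*t - 243)
M′′′(t) = 1620/(t^6 - 18*t^5 + 135*t^4 - 540*t^3 + 1215*t^2 - 1458*t + 729)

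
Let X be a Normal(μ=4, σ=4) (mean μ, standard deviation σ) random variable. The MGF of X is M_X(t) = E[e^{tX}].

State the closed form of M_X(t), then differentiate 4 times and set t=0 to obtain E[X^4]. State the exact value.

M_X(t) = e^(8*t^2 + 4*t)
M^(4)(t) = 65536*t^4*e^(4*t)*e^(8*t^2) + 65536*t^3*e^(4*t)*e^(8*t^2) + 49152*t^2*e^(4*t)*e^(8*t^2) + 16384*t*e^(4*t)*e^(8*t^2) + 2560*e^(4*t)*e^(8*t^2)

E[X^4] = M^(4)(0) = 2560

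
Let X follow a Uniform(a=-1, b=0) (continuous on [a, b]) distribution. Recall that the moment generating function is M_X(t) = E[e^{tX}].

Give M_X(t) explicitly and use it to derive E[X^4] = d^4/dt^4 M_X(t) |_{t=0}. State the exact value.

M_X(t) = (1 - e^(-t))/t
dM/dt = (t - e^(t) + 1)*e^(-t)/t^2
d^2M/dt^2 = (-t^2 - 2*t + 2*e^(t) - 2)*e^(-t)/t^3
d^3M/dt^3 = (t^3 + 3*t^2 + 6*t - 6*e^(t) + 6)*e^(-t)/t^4
d^4M/dt^4 = (-t^4 - 4*t^3 - 12*t^2 - 24*t + 24*e^(t) - 24)*e^(-t)/t^5

E[X^4] = d^4M/dt^4 |_{t=0} = 1/5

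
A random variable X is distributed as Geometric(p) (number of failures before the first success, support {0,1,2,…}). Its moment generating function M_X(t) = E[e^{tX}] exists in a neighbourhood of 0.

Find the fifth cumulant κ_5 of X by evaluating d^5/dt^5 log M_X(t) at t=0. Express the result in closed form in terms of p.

κ_5 = d^5K/dt^5 |_{t=0} = (p^4 - 15*p^3 + 50*p^2 - 60*p + 24)/p^5

M_X(t) = p/(-(1 - p)*e^(t) + 1)
K_X(t) = log M_X(t) = log(p) - log(-(1 - p)*e^(t) + 1)
dK/dt = (-p*e^(t) + e^(t))/(p*e^(t) - e^(t) + 1)
d^2K/dt^2 = (-p*e^(t) + e^(t))/(p^2*e^(2*t) - 2*p*e^(2*t) + 2*p*e^(t) + e^(2*t) - 2*e^(t) + 1)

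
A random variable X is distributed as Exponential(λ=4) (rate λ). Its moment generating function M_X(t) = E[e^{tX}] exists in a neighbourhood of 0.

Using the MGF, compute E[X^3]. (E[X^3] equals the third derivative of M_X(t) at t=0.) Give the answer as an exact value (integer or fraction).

M_X(t) = 4/(4 - t)
dM/dt = 4/(t^2 - 8*t + 16)
d^2M/dt^2 = -8/(t^3 - 12*t^2 + 48*t - 64)
d^3M/dt^3 = 24/(t^4 - 16*t^3 + 96*t^2 - 256*t + 256)

E[X^3] = d^3M/dt^3 |_{t=0} = 3/32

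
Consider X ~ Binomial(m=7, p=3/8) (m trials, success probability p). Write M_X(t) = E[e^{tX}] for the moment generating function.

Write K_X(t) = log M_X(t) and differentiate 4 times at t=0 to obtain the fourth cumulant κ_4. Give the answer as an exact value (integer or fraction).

κ_4 = K^(4)(0) = -1365/2048

M_X(t) = (3*e^(t)/8 + 5/8)^7
K_X(t) = log M_X(t) = 7*log(3*e^(t)/8 + 5/8)
K^(4)(t) = (945*e^(3*t) - 6300*e^(2*t) + 2625*e^(t))/(81*e^(4*t) + 540*e^(3*t) + 1350*e^(2*t) + 1500*e^(t) + 625)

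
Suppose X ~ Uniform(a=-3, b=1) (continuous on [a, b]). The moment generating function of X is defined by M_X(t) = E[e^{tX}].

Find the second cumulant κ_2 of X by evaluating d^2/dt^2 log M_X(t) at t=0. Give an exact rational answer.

M_X(t) = (e^(t) - e^(-3*t))/(4*t)
K_X(t) = log M_X(t) = -log(t) + log(e^(t) - e^(-3*t)) - 2*log(2)
K^(2)(t) = (-16*t^2*e^(4*t) + e^(8*t) - 2*e^(4*t) + 1)/(t^2*e^(8*t) - 2*t^2*e^(4*t) + t^2)

κ_2 = K^(2)(0) = 4/3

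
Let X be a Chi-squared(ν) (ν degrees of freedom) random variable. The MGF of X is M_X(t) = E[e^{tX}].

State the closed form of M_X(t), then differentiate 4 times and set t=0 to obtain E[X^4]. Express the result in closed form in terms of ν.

M_X(t) = (1 - 2*t)^(-ν/2)
D^4[M](t) = (ν^4 + 12*ν^3 + 44*ν^2 + 48*ν)/(16*t^4*(1 - 2*t)^(ν/2) - 32*t^3*(1 - 2*t)^(ν/2) + 24*t^2*(1 - 2*t)^(ν/2) - 8*t*(1 - 2*t)^(ν/2) + (1 - 2*t)^(ν/2))

E[X^4] = D^4[M](0) = ν*(ν^3 + 12*ν^2 + 44*ν + 48)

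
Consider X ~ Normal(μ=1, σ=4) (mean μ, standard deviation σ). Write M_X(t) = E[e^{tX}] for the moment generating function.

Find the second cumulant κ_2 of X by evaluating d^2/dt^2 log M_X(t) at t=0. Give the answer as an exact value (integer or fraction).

κ_2 = K′′(0) = 16

M_X(t) = e^(8*t^2 + t)
K_X(t) = log M_X(t) = 8*t^2 + t
K′(t) = 16*t + 1
K′′(t) = 16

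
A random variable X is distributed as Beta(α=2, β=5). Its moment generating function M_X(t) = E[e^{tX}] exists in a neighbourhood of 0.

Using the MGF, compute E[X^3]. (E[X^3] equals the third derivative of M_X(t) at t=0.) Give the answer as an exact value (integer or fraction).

E[X^3] = M^(3)(0) = 1/21

M_X(t) = ₁F₁(2; 7; t)
M^(3)(t) = ₁F₁(5; 10; t)/21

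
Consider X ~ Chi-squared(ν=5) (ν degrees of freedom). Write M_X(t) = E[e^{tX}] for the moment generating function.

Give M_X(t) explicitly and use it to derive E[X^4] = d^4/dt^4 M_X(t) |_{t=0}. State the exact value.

E[X^4] = M^(4)(0) = 3465

M_X(t) = (1 - 2*t)^(-5/2)
M^(4)(t) = 3465/(64*t^6*√(1 - 2*t) - 192*t^5*√(1 - 2*t) + 240*t^4*√(1 - 2*t) - 160*t^3*√(1 - 2*t) + 60*t^2*√(1 - 2*t) - 12*t*√(1 - 2*t) + √(1 - 2*t))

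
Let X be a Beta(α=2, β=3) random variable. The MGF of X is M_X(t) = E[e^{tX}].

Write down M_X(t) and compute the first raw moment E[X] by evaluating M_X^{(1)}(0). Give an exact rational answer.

M_X(t) = ₁F₁(2; 5; t)
M^(1)(t) = 2*₁F₁(3; 6; t)/5

E[X] = M^(1)(0) = 2/5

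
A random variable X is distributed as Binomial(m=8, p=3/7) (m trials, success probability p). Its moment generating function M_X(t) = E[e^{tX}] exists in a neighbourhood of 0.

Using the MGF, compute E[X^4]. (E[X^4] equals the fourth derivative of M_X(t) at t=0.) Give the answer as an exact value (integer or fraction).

E[X^4] = M′′′′(0) = 99744/343

M_X(t) = (3*e^(t)/7 + 4/7)^8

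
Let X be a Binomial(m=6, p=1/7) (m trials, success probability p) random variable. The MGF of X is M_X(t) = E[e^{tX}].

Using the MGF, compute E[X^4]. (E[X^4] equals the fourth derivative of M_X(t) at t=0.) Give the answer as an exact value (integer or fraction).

E[X^4] = M′′′′(0) = 17748/2401

M_X(t) = (e^(t)/7 + 6/7)^6
M′(t) = 6*e^(6*t)/117649 + 180*e^(5*t)/117649 + 2160*e^(4*t)/117649 + 12960*e^(3*t)/117649 + 38880*e^(2*t)/117649 + 46656*e^(t)/117649
M′′(t) = 36*e^(6*t)/117649 + 900*e^(5*t)/117649 + 8640*e^(4*t)/117649 + 38880*e^(3*t)/117649 + 77760*e^(2*t)/117649 + 46656*e^(t)/117649
M′′′(t) = 216*e^(6*t)/117649 + 4500*e^(5*t)/117649 + 34560*e^(4*t)/117649 + 116640*e^(3*t)/117649 + 155520*e^(2*t)/117649 + 46656*e^(t)/117649
M′′′′(t) = 1296*e^(6*t)/117649 + 22500*e^(5*t)/117649 + 138240*e^(4*t)/117649 + 349920*e^(3*t)/117649 + 311040*e^(2*t)/117649 + 46656*e^(t)/117649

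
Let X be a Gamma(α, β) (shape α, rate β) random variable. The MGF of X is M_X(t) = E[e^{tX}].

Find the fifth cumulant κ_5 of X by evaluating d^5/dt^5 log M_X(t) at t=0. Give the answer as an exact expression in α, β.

κ_5 = D^5[K](0) = 24*α/β^5

M_X(t) = (β/(β - t))^α
K_X(t) = log M_X(t) = α*(log(β) - log(β - t))
D^5[K](t) = -24*α/(-β^5 + 5*β^4*t - 10*β^3*t^2 + 10*β^2*t^3 - 5*β*t^4 + t^5)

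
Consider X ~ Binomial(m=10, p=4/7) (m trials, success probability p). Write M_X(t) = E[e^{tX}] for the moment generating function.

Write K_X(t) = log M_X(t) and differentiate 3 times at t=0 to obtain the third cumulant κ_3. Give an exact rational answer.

κ_3 = D^3[K](0) = -120/343

M_X(t) = (4*e^(t)/7 + 3/7)^10
K_X(t) = log M_X(t) = 10*log(4*e^(t)/7 + 3/7)
D^3[K](t) = (-480*e^(2*t) + 360*e^(t))/(64*e^(3*t) + 144*e^(2*t) + 108*e^(t) + 27)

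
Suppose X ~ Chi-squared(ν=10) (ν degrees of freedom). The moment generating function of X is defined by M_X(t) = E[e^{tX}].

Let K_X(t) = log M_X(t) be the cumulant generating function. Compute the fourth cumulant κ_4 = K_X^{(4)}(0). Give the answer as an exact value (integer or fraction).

κ_4 = K^(4)(0) = 480

M_X(t) = (1 - 2*t)^(-5)
K_X(t) = log M_X(t) = -5*log(1 - 2*t)
K^(4)(t) = 480/(16*t^4 - 32*t^3 + 24*t^2 - 8*t + 1)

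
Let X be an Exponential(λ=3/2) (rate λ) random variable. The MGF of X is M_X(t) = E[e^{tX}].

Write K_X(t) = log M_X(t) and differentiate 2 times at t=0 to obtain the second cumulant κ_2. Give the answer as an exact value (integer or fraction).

M_X(t) = 3/(2*(3/2 - t))
K_X(t) = log M_X(t) = -log(3/2 - t) - log(2) + log(3)
K^(2)(t) = 4/(4*t^2 - 12*t + 9)

κ_2 = K^(2)(0) = 4/9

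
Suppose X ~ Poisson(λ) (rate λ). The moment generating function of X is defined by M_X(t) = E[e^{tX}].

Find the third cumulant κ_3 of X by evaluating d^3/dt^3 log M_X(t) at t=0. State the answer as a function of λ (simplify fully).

κ_3 = K′′′(0) = λ

M_X(t) = e^(λ*(e^(t) - 1))
K_X(t) = log M_X(t) = λ*(e^(t) - 1)
K′(t) = λ*e^(t)
K′′(t) = λ*e^(t)
K′′′(t) = λ*e^(t)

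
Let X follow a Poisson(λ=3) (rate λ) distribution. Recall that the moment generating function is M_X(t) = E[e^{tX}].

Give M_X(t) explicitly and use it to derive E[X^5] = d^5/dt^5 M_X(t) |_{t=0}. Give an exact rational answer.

E[X^5] = M^(5)(0) = 1866

M_X(t) = e^(3*e^(t) - 3)
M^(5)(t) = (243*e^(5*t)*e^(3*e^(t)) + 810*e^(4*t)*e^(3*e^(t)) + 675*e^(3*t)*e^(3*e^(t)) + 135*e^(2*t)*e^(3*e^(t)) + 3*e^(t)*e^(3*e^(t)))*e^(-3)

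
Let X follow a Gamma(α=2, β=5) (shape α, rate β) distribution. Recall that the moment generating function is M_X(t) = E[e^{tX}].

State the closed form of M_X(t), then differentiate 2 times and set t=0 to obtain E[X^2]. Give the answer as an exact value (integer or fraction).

M_X(t) = 25/(5 - t)^2
M^(2)(t) = 150/(t^4 - 20*t^3 + 150*t^2 - 500*t + 625)

E[X^2] = M^(2)(0) = 6/25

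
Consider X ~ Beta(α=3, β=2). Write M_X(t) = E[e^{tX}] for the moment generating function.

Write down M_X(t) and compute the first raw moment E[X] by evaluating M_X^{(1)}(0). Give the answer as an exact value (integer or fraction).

E[X] = M^(1)(0) = 3/5

M_X(t) = ₁F₁(3; 5; t)
M^(1)(t) = 3*₁F₁(4; 6; t)/5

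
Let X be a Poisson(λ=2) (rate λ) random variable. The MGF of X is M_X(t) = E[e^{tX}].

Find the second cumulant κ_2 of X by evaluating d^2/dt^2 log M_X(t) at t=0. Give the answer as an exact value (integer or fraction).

M_X(t) = e^(2*e^(t) - 2)
K_X(t) = log M_X(t) = 2*e^(t) - 2
D^2[K](t) = 2*e^(t)

κ_2 = D^2[K](0) = 2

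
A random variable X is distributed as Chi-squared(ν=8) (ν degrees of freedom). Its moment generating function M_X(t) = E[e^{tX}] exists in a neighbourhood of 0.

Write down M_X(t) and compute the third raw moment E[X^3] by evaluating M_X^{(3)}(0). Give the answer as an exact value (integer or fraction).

E[X^3] = d^3M/dt^3 |_{t=0} = 960

M_X(t) = (1 - 2*t)^(-4)
dM/dt = -8/(32*t^5 - 80*t^4 + 80*t^3 - 40*t^2 + 10*t - 1)
d^2M/dt^2 = 80/(64*t^6 - 192*t^5 + 240*t^4 - 160*t^3 + 60*t^2 - 12*t + 1)
d^3M/dt^3 = -960/(128*t^7 - 448*t^6 + 672*t^5 - 560*t^4 + 280*t^3 - 84*t^2 + 14*t - 1)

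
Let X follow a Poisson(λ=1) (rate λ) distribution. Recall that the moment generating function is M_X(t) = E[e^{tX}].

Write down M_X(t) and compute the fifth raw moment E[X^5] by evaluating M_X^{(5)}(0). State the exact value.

E[X^5] = d^5M/dt^5 |_{t=0} = 52

M_X(t) = e^(e^(t) - 1)
dM/dt = e^(-1)*e^(t)*e^(e^(t))
d^2M/dt^2 = (e^(2*t)*e^(e^(t)) + e^(t)*e^(e^(t)))*e^(-1)
d^3M/dt^3 = (e^(3*t)*e^(e^(t)) + 3*e^(2*t)*e^(e^(t)) + e^(t)*e^(e^(t)))*e^(-1)
d^4M/dt^4 = (e^(4*t)*e^(e^(t)) + 6*e^(3*t)*e^(e^(t)) + 7*e^(2*t)*e^(e^(t)) + e^(t)*e^(e^(t)))*e^(-1)
d^5M/dt^5 = (e^(5*t)*e^(e^(t)) + 10*e^(4*t)*e^(e^(t)) + 25*e^(3*t)*e^(e^(t)) + 15*e^(2*t)*e^(e^(t)) + e^(t)*e^(e^(t)))*e^(-1)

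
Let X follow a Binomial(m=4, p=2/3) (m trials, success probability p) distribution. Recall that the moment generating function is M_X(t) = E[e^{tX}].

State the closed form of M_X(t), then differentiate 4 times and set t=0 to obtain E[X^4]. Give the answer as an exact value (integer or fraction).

M_X(t) = (2*e^(t)/3 + 1/3)^4
D^4[M](t) = 4096*e^(4*t)/81 + 32*e^(3*t) + 128*e^(2*t)/27 + 8*e^(t)/81

E[X^4] = D^4[M](0) = 2360/27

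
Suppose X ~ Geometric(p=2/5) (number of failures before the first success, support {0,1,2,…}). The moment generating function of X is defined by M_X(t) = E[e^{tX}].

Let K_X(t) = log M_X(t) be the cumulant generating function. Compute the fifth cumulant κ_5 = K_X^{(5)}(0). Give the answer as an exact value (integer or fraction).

M_X(t) = 2/(5*(1 - 3*e^(t)/5))
K_X(t) = log M_X(t) = -log(1 - 3*e^(t)/5) - log(5) + log(2)
dK/dt = -3*e^(t)/(3*e^(t) - 5)
d^2K/dt^2 = 15*e^(t)/(9*e^(2*t) - 30*e^(t) + 25)
d^3K/dt^3 = (-45*e^(2*t) - 75*e^(t))/(27*e^(3*t) - 135*e^(2*t) + 225*e^(t) - 125)
d^4K/dt^4 = (135*e^(3*t) + 900*e^(2*t) + 375*e^(t))/(81*e^(4*t) - 540*e^(3*t) + 1350*e^(2*t) - 1500*e^(t) + 625)
d^5K/dt^5 = (-405*e^(4*t) - 7425*e^(3*t) - 12375*e^(2*t) - 1875*e^(t))/(243*e^(5*t) - 2025*e^(4*t) + 6750*e^(3*t) - 11250*e^(2*t) + 9375*e^(t) - 3125)

κ_5 = d^5K/dt^5 |_{t=0} = 690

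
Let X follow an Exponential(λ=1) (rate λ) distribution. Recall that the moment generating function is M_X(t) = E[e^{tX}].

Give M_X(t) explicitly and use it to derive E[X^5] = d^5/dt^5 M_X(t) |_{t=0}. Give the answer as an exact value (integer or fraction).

M_X(t) = 1/(1 - t)
D^5[M](t) = 120/(t^6 - 6*t^5 + 15*t^4 - 20*t^3 + 15*t^2 - 6*t + 1)

E[X^5] = D^5[M](0) = 120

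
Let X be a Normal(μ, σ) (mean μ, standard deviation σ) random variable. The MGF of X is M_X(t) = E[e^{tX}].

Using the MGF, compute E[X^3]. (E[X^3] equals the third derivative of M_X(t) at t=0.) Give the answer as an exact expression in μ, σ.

M_X(t) = e^(μ*t + σ^2*t^2/2)
dM/dt = μ*e^(μ*t)*e^(σ^2*t^2/2) + σ^2*t*e^(μ*t)*e^(σ^2*t^2/2)
d^2M/dt^2 = μ^2*e^(μ*t)*e^(σ^2*t^2/2) + 2*μ*σ^2*t*e^(μ*t)*e^(σ^2*t^2/2) + σ^4*t^2*e^(μ*t)*e^(σ^2*t^2/2) + σ^2*e^(μ*t)*e^(σ^2*t^2/2)

E[X^3] = d^3M/dt^3 |_{t=0} = μ*(μ^2 + 3*σ^2)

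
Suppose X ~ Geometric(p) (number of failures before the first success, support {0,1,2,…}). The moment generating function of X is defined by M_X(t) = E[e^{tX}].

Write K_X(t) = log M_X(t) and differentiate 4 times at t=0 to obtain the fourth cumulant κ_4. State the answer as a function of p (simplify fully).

κ_4 = d^4K/dt^4 |_{t=0} = (-p^3 + 7*p^2 - 12*p + 6)/p^4

M_X(t) = p/(-(1 - p)*e^(t) + 1)
K_X(t) = log M_X(t) = log(p) - log(-(1 - p)*e^(t) + 1)
dK/dt = (-p*e^(t) + e^(t))/(p*e^(t) - e^(t) + 1)
d^2K/dt^2 = (-p*e^(t) + e^(t))/(p^2*e^(2*t) - 2*p*e^(2*t) + 2*p*e^(t) + e^(2*t) - 2*e^(t) + 1)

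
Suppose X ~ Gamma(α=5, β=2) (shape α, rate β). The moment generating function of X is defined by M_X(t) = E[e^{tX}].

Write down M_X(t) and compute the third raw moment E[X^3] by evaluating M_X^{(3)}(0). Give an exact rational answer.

M_X(t) = 32/(2 - t)^5
dM/dt = 160/(t^6 - 12*t^5 + 60*t^4 - 160*t^3 + 240*t^2 - 192*t + 64)
d^2M/dt^2 = -960/(t^7 - 14*t^6 + 84*t^5 - 280*t^4 + 560*t^3 - 672*t^2 + 448*t - 128)
d^3M/dt^3 = 6720/(t^8 - 16*t^7 + 112*t^6 - 448*t^5 + 1120*t^4 - 1792*t^3 + 1792*t^2 - 1024*t + 256)

E[X^3] = d^3M/dt^3 |_{t=0} = 105/4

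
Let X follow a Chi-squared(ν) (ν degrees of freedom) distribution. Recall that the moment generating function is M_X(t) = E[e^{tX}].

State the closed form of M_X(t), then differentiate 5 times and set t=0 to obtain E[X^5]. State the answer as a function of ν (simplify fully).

M_X(t) = (1 - 2*t)^(-ν/2)
dM/dt = -ν/(2*t*(1 - 2*t)^(ν/2) - (1 - 2*t)^(ν/2))
d^2M/dt^2 = (ν^2 + 2*ν)/(4*t^2*(1 - 2*t)^(ν/2) - 4*t*(1 - 2*t)^(ν/2) + (1 - 2*t)^(ν/2))
d^3M/dt^3 = (-ν^3 - 6*ν^2 - 8*ν)/(8*t^3*(1 - 2*t)^(ν/2) - 12*t^2*(1 - 2*t)^(ν/2) + 6*t*(1 - 2*t)^(ν/2) - (1 - 2*t)^(ν/2))
d^4M/dt^4 = (ν^4 + 12*ν^3 + 44*ν^2 + 48*ν)/(16*t^4*(1 - 2*t)^(ν/2) - 32*t^3*(1 - 2*t)^(ν/2) + 24*t^2*(1 - 2*t)^(ν/2) - 8*t*(1 - 2*t)^(ν/2) + (1 - 2*t)^(ν/2))

E[X^5] = d^5M/dt^5 |_{t=0} = ν*(ν^4 + 20*ν^3 + 140*ν^2 + 400*ν + 384)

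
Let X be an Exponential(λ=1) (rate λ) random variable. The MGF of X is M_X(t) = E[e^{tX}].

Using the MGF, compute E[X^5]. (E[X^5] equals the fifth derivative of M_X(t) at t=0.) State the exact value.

M_X(t) = 1/(1 - t)
dM/dt = 1/(t^2 - 2*t + 1)
d^2M/dt^2 = -2/(t^3 - 3*t^2 + 3*t - 1)
d^3M/dt^3 = 6/(t^4 - 4*t^3 + 6*t^2 - 4*t + 1)
d^4M/dt^4 = -24/(t^5 - 5*t^4 + 10*t^3 - 10*t^2 + 5*t - 1)
d^5M/dt^5 = 120/(t^6 - 6*t^5 + 15*t^4 - 20*t^3 + 15*t^2 - 6*t + 1)

E[X^5] = d^5M/dt^5 |_{t=0} = 120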